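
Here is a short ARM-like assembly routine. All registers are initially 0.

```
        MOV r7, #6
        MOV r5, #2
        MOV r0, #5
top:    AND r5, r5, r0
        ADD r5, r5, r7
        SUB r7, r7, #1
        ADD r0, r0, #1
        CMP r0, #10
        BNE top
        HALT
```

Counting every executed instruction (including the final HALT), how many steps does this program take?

MOV r7, #6 → r7=6
MOV r5, #2 → r5=2
MOV r0, #5 → r0=5
AND r5, r5, r0 → r5=2&5=0
ADD r5, r5, r7 → r5=0+6=6
SUB r7, r7, #1 → r7=6-1=5
ADD r0, r0, #1 → r0=5+1=6
CMP r0, #10  (cmp 6,10)
BNE top: taken
AND r5, r5, r0 → r5=6&6=6
ADD r5, r5, r7 → r5=6+5=11
SUB r7, r7, #1 → r7=5-1=4
ADD r0, r0, #1 → r0=6+1=7
CMP r0, #10  (cmp 7,10)
BNE top: taken
AND r5, r5, r0 → r5=11&7=3
ADD r5, r5, r7 → r5=3+4=7
SUB r7, r7, #1 → r7=4-1=3
ADD r0, r0, #1 → r0=7+1=8
CMP r0, #10  (cmp 8,10)
BNE top: taken
AND r5, r5, r0 → r5=7&8=0
ADD r5, r5, r7 → r5=0+3=3
SUB r7, r7, #1 → r7=3-1=2
ADD r0, r0, #1 → r0=8+1=9
CMP r0, #10  (cmp 9,10)
BNE top: taken
AND r5, r5, r0 → r5=3&9=1
ADD r5, r5, r7 → r5=1+2=3
SUB r7, r7, #1 → r7=2-1=1
ADD r0, r0, #1 → r0=9+1=10
CMP r0, #10  (cmp 10,10)
BNE top: not taken
halt.
Total executed instructions: 34.

34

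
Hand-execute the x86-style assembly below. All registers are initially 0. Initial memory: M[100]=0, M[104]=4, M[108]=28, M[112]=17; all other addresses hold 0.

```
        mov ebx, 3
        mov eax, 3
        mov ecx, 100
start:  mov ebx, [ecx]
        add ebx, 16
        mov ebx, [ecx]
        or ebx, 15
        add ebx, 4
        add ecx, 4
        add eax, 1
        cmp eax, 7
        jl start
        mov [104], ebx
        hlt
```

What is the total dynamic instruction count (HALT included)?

41

ebx=3
eax=3
ecx=100
ebx=M[100]=0
ebx=0+16=16
ebx=M[100]=0
ebx=0|15=15
ebx=15+4=19
ecx=100+4=104
eax=3+1=4
cmp eax, 7  (cmp 4,7)
jl start: taken
ebx=M[104]=4
ebx=4+16=20
ebx=M[104]=4
ebx=4|15=15
ebx=15+4=19
ecx=104+4=108
eax=4+1=5
cmp eax, 7  (cmp 5,7)
jl start: taken
ebx=M[108]=28
ebx=28+16=44
ebx=M[108]=28
ebx=28|15=31
ebx=31+4=35
ecx=108+4=112
eax=5+1=6
cmp eax, 7  (cmp 6,7)
jl start: taken
ebx=M[112]=17
ebx=17+16=33
ebx=M[112]=17
ebx=17|15=31
ebx=31+4=35
ecx=112+4=116
eax=6+1=7
cmp eax, 7  (cmp 7,7)
jl start: not taken
mov [104], ebx → M[104]=35
halt.
Total executed instructions: 41.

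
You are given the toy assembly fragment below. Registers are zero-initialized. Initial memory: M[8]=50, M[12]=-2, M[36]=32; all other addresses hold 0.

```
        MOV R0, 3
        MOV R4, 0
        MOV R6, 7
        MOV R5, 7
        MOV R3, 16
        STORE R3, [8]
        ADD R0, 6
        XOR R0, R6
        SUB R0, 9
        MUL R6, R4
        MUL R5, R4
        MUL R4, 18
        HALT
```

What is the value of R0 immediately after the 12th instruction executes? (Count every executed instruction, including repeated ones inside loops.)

5

MOV R0, 3 → R0=3
MOV R4, 0 → R4=0
MOV R6, 7 → R6=7
MOV R5, 7 → R5=7
MOV R3, 16 → R3=16
STORE R3, [8] → M[8]=16
ADD R0, 6 → R0=3+6=9
XOR R0, R6 → R0=9^7=14
SUB R0, 9 → R0=14-9=5
MUL R6, R4 → R6=7*0=0
MUL R5, R4 → R5=7*0=0
MUL R4, 18 → R4=0*18=0
After step 12: R0 = 5.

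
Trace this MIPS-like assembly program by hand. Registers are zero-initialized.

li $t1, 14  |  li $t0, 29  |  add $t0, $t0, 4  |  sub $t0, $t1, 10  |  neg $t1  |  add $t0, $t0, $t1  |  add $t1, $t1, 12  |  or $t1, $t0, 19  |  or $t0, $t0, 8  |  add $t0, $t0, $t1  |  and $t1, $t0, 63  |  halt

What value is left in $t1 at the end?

after li $t1, 14: $t1=14
after li $t0, 29: $t0=29
after add $t0, $t0, 4: $t0=29+4=33
after sub $t0, $t1, 10: $t0=14-10=4
after neg $t1: $t1=-(14)=-14
after add $t0, $t0, $t1: $t0=4+(-14)=-10
after add $t1, $t1, 12: $t1=(-14)+12=-2
after or $t1, $t0, 19: $t1=(-10)|19=-9
after or $t0, $t0, 8: $t0=(-10)|8=-2
after add $t0, $t0, $t1: $t0=(-2)+(-9)=-11
after and $t1, $t0, 63: $t1=(-11)&63=53
halt.

53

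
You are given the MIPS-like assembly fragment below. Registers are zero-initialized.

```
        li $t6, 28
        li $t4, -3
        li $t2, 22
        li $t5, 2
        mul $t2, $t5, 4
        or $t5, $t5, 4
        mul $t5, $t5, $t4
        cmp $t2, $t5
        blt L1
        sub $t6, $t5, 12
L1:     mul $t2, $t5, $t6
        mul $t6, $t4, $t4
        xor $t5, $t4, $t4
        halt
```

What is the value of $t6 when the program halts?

li $t6, 28 → $t6=28
li $t4, -3 → $t4=-3
li $t2, 22 → $t2=22
li $t5, 2 → $t5=2
mul $t2, $t5, 4 → $t2=2*4=8
or $t5, $t5, 4 → $t5=2|4=6
mul $t5, $t5, $t4 → $t5=6*(-3)=-18
cmp $t2, $t5  (cmp 8,-18)
blt L1: not taken
sub $t6, $t5, 12 → $t6=(-18)-12=-30
mul $t2, $t5, $t6 → $t2=(-18)*(-30)=540
mul $t6, $t4, $t4 → $t6=(-3)*(-3)=9
xor $t5, $t4, $t4 → $t5=(-3)^(-3)=0
halt.

9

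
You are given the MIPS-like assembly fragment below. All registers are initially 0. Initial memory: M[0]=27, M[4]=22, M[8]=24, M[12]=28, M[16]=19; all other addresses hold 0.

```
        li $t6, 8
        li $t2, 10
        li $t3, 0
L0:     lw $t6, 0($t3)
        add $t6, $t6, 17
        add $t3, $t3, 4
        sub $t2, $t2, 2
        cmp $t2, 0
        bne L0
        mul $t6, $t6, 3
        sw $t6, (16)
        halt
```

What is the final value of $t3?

20

li $t6, 8 → $t6=8
li $t2, 10 → $t2=10
li $t3, 0 → $t3=0
lw $t6, 0($t3) → $t6=M[0]=27
add $t6, $t6, 17 → $t6=27+17=44
add $t3, $t3, 4 → $t3=0+4=4
sub $t2, $t2, 2 → $t2=10-2=8
cmp $t2, 0  (cmp 8,0)
bne L0: taken
lw $t6, 0($t3) → $t6=M[4]=22
add $t6, $t6, 17 → $t6=22+17=39
add $t3, $t3, 4 → $t3=4+4=8
sub $t2, $t2, 2 → $t2=8-2=6
cmp $t2, 0  (cmp 6,0)
bne L0: taken
lw $t6, 0($t3) → $t6=M[8]=24
add $t6, $t6, 17 → $t6=24+17=41
add $t3, $t3, 4 → $t3=8+4=12
sub $t2, $t2, 2 → $t2=6-2=4
cmp $t2, 0  (cmp 4,0)
bne L0: taken
lw $t6, 0($t3) → $t6=M[12]=28
add $t6, $t6, 17 → $t6=28+17=45
add $t3, $t3, 4 → $t3=12+4=16
sub $t2, $t2, 2 → $t2=4-2=2
cmp $t2, 0  (cmp 2,0)
bne L0: taken
lw $t6, 0($t3) → $t6=M[16]=19
add $t6, $t6, 17 → $t6=19+17=36
add $t3, $t3, 4 → $t3=16+4=20
sub $t2, $t2, 2 → $t2=2-2=0
cmp $t2, 0  (cmp 0,0)
bne L0: not taken
mul $t6, $t6, 3 → $t6=36*3=108
sw $t6, (16) → M[16]=108
halt.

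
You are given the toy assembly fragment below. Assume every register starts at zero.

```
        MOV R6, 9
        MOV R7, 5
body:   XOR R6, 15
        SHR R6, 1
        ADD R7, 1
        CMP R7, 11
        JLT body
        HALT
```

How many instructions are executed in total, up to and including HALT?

33

MOV R6, 9 → R6=9
MOV R7, 5 → R7=5
XOR R6, 15 → R6=9^15=6
SHR R6, 1 → R6=6>>1=3
ADD R7, 1 → R7=5+1=6
CMP R7, 11  (cmp 6,11)
JLT body: taken
XOR R6, 15 → R6=3^15=12
SHR R6, 1 → R6=12>>1=6
ADD R7, 1 → R7=6+1=7
CMP R7, 11  (cmp 7,11)
JLT body: taken
XOR R6, 15 → R6=6^15=9
SHR R6, 1 → R6=9>>1=4
ADD R7, 1 → R7=7+1=8
CMP R7, 11  (cmp 8,11)
JLT body: taken
XOR R6, 15 → R6=4^15=11
SHR R6, 1 → R6=11>>1=5
ADD R7, 1 → R7=8+1=9
CMP R7, 11  (cmp 9,11)
JLT body: taken
XOR R6, 15 → R6=5^15=10
SHR R6, 1 → R6=10>>1=5
ADD R7, 1 → R7=9+1=10
CMP R7, 11  (cmp 10,11)
JLT body: taken
XOR R6, 15 → R6=5^15=10
SHR R6, 1 → R6=10>>1=5
ADD R7, 1 → R7=10+1=11
CMP R7, 11  (cmp 11,11)
JLT body: not taken
halt.
Total executed instructions: 33.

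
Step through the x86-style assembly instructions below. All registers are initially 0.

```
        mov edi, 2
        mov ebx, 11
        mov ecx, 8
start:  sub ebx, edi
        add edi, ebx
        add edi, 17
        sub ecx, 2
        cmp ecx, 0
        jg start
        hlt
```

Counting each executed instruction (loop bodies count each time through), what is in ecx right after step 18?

mov edi, 2 → edi=2
mov ebx, 11 → ebx=11
mov ecx, 8 → ecx=8
sub ebx, edi → ebx=11-2=9
add edi, ebx → edi=2+9=11
add edi, 17 → edi=11+17=28
sub ecx, 2 → ecx=8-2=6
cmp ecx, 0  (cmp 6,0)
jg start: taken
sub ebx, edi → ebx=9-28=-19
add edi, ebx → edi=28+(-19)=9
add edi, 17 → edi=9+17=26
sub ecx, 2 → ecx=6-2=4
cmp ecx, 0  (cmp 4,0)
jg start: taken
sub ebx, edi → ebx=(-19)-26=-45
add edi, ebx → edi=26+(-45)=-19
add edi, 17 → edi=(-19)+17=-2
After step 18: ecx = 4.

4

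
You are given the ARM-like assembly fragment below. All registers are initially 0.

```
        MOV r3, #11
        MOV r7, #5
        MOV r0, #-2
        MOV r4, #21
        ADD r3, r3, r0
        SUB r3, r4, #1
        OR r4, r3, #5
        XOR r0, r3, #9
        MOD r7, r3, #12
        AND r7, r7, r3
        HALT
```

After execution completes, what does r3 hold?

20

r3=11
r7=5
r0=-2
r4=21
r3=11+(-2)=9
r3=21-1=20
r4=20|5=21
r0=20^9=29
r7=20%12=8
r7=8&20=0
halt.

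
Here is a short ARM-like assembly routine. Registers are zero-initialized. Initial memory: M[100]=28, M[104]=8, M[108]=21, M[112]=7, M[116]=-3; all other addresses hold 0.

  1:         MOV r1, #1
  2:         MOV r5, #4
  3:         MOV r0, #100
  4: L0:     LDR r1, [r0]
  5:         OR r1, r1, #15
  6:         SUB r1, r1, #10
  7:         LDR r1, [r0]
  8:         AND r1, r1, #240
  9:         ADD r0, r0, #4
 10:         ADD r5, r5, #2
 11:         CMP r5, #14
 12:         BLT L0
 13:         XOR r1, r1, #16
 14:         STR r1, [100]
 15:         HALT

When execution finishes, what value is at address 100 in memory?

r1=1
r5=4
r0=100
r1=M[100]=28
r1=28|15=31
r1=31-10=21
r1=M[100]=28
r1=28&240=16
r0=100+4=104
r5=4+2=6
CMP r5, #14  (cmp 6,14)
BLT L0: taken
r1=M[104]=8
r1=8|15=15
r1=15-10=5
r1=M[104]=8
r1=8&240=0
r0=104+4=108
r5=6+2=8
CMP r5, #14  (cmp 8,14)
BLT L0: taken
r1=M[108]=21
r1=21|15=31
r1=31-10=21
r1=M[108]=21
r1=21&240=16
r0=108+4=112
r5=8+2=10
CMP r5, #14  (cmp 10,14)
BLT L0: taken
r1=M[112]=7
r1=7|15=15
r1=15-10=5
r1=M[112]=7
r1=7&240=0
r0=112+4=116
r5=10+2=12
CMP r5, #14  (cmp 12,14)
BLT L0: taken
r1=M[116]=-3
r1=(-3)|15=-1
r1=(-1)-10=-11
r1=M[116]=-3
r1=(-3)&240=240
r0=116+4=120
r5=12+2=14
CMP r5, #14  (cmp 14,14)
BLT L0: not taken
r1=240^16=224
STR r1, [100] → M[100]=224
halt.

224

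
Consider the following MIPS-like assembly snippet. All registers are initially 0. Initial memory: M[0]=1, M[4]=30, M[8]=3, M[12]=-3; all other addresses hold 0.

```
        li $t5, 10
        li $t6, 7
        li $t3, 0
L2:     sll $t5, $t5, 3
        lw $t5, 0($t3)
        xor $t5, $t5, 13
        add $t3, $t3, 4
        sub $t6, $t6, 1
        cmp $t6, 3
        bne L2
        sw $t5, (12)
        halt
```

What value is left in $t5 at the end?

-16

li $t5, 10 → $t5=10
li $t6, 7 → $t6=7
li $t3, 0 → $t3=0
sll $t5, $t5, 3 → $t5=10<<3=80
lw $t5, 0($t3) → $t5=M[0]=1
xor $t5, $t5, 13 → $t5=1^13=12
add $t3, $t3, 4 → $t3=0+4=4
sub $t6, $t6, 1 → $t6=7-1=6
cmp $t6, 3  (cmp 6,3)
bne L2: taken
sll $t5, $t5, 3 → $t5=12<<3=96
lw $t5, 0($t3) → $t5=M[4]=30
xor $t5, $t5, 13 → $t5=30^13=19
add $t3, $t3, 4 → $t3=4+4=8
sub $t6, $t6, 1 → $t6=6-1=5
cmp $t6, 3  (cmp 5,3)
bne L2: taken
sll $t5, $t5, 3 → $t5=19<<3=152
lw $t5, 0($t3) → $t5=M[8]=3
xor $t5, $t5, 13 → $t5=3^13=14
add $t3, $t3, 4 → $t3=8+4=12
sub $t6, $t6, 1 → $t6=5-1=4
cmp $t6, 3  (cmp 4,3)
bne L2: taken
sll $t5, $t5, 3 → $t5=14<<3=112
lw $t5, 0($t3) → $t5=M[12]=-3
xor $t5, $t5, 13 → $t5=(-3)^13=-16
add $t3, $t3, 4 → $t3=12+4=16
sub $t6, $t6, 1 → $t6=4-1=3
cmp $t6, 3  (cmp 3,3)
bne L2: not taken
sw $t5, (12) → M[12]=-16
halt.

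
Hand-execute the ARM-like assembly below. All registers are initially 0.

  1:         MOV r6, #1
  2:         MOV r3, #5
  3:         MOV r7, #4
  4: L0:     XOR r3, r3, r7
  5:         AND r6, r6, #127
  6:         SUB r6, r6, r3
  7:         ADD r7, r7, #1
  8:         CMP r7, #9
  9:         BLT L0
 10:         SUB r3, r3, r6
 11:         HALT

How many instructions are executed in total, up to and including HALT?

MOV r6, #1 → r6=1
MOV r3, #5 → r3=5
MOV r7, #4 → r7=4
XOR r3, r3, r7 → r3=5^4=1
AND r6, r6, #127 → r6=1&127=1
SUB r6, r6, r3 → r6=1-1=0
ADD r7, r7, #1 → r7=4+1=5
CMP r7, #9  (cmp 5,9)
BLT L0: taken
XOR r3, r3, r7 → r3=1^5=4
AND r6, r6, #127 → r6=0&127=0
SUB r6, r6, r3 → r6=0-4=-4
ADD r7, r7, #1 → r7=5+1=6
CMP r7, #9  (cmp 6,9)
BLT L0: taken
XOR r3, r3, r7 → r3=4^6=2
AND r6, r6, #127 → r6=(-4)&127=124
SUB r6, r6, r3 → r6=124-2=122
ADD r7, r7, #1 → r7=6+1=7
CMP r7, #9  (cmp 7,9)
BLT L0: taken
XOR r3, r3, r7 → r3=2^7=5
AND r6, r6, #127 → r6=122&127=122
SUB r6, r6, r3 → r6=122-5=117
ADD r7, r7, #1 → r7=7+1=8
CMP r7, #9  (cmp 8,9)
BLT L0: taken
XOR r3, r3, r7 → r3=5^8=13
AND r6, r6, #127 → r6=117&127=117
SUB r6, r6, r3 → r6=117-13=104
ADD r7, r7, #1 → r7=8+1=9
CMP r7, #9  (cmp 9,9)
BLT L0: not taken
SUB r3, r3, r6 → r3=13-104=-91
halt.
Total executed instructions: 35.

35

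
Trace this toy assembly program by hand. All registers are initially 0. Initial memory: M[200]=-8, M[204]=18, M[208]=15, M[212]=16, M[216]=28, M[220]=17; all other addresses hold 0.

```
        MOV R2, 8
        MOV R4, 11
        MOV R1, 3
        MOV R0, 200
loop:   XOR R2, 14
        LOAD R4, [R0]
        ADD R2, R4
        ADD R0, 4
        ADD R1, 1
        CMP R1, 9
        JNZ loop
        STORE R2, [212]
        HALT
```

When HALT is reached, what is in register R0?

after MOV R2, 8: R2=8
after MOV R4, 11: R4=11
after MOV R1, 3: R1=3
after MOV R0, 200: R0=200
after XOR R2, 14: R2=8^14=6
after LOAD R4, [R0]: R4=M[200]=-8
after ADD R2, R4: R2=6+(-8)=-2
after ADD R0, 4: R0=200+4=204
after ADD R1, 1: R1=3+1=4
CMP R1, 9  (cmp 4,9)
JNZ loop: taken
after XOR R2, 14: R2=(-2)^14=-16
after LOAD R4, [R0]: R4=M[204]=18
after ADD R2, R4: R2=(-16)+18=2
after ADD R0, 4: R0=204+4=208
after ADD R1, 1: R1=4+1=5
CMP R1, 9  (cmp 5,9)
JNZ loop: taken
after XOR R2, 14: R2=2^14=12
after LOAD R4, [R0]: R4=M[208]=15
after ADD R2, R4: R2=12+15=27
after ADD R0, 4: R0=208+4=212
after ADD R1, 1: R1=5+1=6
CMP R1, 9  (cmp 6,9)
JNZ loop: taken
after XOR R2, 14: R2=27^14=21
after LOAD R4, [R0]: R4=M[212]=16
after ADD R2, R4: R2=21+16=37
after ADD R0, 4: R0=212+4=216
after ADD R1, 1: R1=6+1=7
CMP R1, 9  (cmp 7,9)
JNZ loop: taken
after XOR R2, 14: R2=37^14=43
after LOAD R4, [R0]: R4=M[216]=28
after ADD R2, R4: R2=43+28=71
after ADD R0, 4: R0=216+4=220
after ADD R1, 1: R1=7+1=8
CMP R1, 9  (cmp 8,9)
JNZ loop: taken
after XOR R2, 14: R2=71^14=73
after LOAD R4, [R0]: R4=M[220]=17
after ADD R2, R4: R2=73+17=90
after ADD R0, 4: R0=220+4=224
after ADD R1, 1: R1=8+1=9
CMP R1, 9  (cmp 9,9)
JNZ loop: not taken
STORE R2, [212] → M[212]=90
halt.

224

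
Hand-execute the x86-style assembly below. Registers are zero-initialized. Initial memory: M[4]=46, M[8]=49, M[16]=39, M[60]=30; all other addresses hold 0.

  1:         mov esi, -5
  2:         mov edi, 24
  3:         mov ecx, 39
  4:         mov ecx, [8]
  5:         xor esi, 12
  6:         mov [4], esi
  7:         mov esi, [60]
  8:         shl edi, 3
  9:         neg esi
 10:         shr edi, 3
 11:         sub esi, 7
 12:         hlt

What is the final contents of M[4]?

-9

esi=-5
edi=24
ecx=39
ecx=M[8]=49
esi=(-5)^12=-9
mov [4], esi → M[4]=-9
esi=M[60]=30
edi=24<<3=192
esi=-(30)=-30
edi=192>>3=24
esi=(-30)-7=-37
halt.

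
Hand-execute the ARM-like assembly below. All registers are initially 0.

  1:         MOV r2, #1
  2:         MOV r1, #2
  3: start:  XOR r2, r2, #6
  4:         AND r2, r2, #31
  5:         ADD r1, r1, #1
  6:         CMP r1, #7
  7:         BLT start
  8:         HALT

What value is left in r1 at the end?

MOV r2, #1 → r2=1
MOV r1, #2 → r1=2
XOR r2, r2, #6 → r2=1^6=7
AND r2, r2, #31 → r2=7&31=7
ADD r1, r1, #1 → r1=2+1=3
CMP r1, #7  (cmp 3,7)
BLT start: taken
XOR r2, r2, #6 → r2=7^6=1
AND r2, r2, #31 → r2=1&31=1
ADD r1, r1, #1 → r1=3+1=4
CMP r1, #7  (cmp 4,7)
BLT start: taken
XOR r2, r2, #6 → r2=1^6=7
AND r2, r2, #31 → r2=7&31=7
ADD r1, r1, #1 → r1=4+1=5
CMP r1, #7  (cmp 5,7)
BLT start: taken
XOR r2, r2, #6 → r2=7^6=1
AND r2, r2, #31 → r2=1&31=1
ADD r1, r1, #1 → r1=5+1=6
CMP r1, #7  (cmp 6,7)
BLT start: taken
XOR r2, r2, #6 → r2=1^6=7
AND r2, r2, #31 → r2=7&31=7
ADD r1, r1, #1 → r1=6+1=7
CMP r1, #7  (cmp 7,7)
BLT start: not taken
halt.

7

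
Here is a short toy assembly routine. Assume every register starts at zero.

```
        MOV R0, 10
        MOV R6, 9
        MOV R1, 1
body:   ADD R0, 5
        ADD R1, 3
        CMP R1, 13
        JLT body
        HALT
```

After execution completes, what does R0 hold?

R0=10
R6=9
R1=1
R0=10+5=15
R1=1+3=4
CMP R1, 13  (cmp 4,13)
JLT body: taken
R0=15+5=20
R1=4+3=7
CMP R1, 13  (cmp 7,13)
JLT body: taken
R0=20+5=25
R1=7+3=10
CMP R1, 13  (cmp 10,13)
JLT body: taken
R0=25+5=30
R1=10+3=13
CMP R1, 13  (cmp 13,13)
JLT body: not taken
halt.

30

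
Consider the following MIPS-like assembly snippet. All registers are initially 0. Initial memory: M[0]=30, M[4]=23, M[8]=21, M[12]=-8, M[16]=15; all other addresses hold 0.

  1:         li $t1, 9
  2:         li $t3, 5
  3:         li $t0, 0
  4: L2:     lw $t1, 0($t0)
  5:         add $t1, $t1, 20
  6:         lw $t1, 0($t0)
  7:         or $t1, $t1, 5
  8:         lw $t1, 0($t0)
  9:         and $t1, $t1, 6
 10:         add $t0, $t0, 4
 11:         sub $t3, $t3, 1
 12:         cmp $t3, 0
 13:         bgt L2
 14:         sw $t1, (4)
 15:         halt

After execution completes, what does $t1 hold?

$t1=9
$t3=5
$t0=0
$t1=M[0]=30
$t1=30+20=50
$t1=M[0]=30
$t1=30|5=31
$t1=M[0]=30
$t1=30&6=6
$t0=0+4=4
$t3=5-1=4
cmp $t3, 0  (cmp 4,0)
bgt L2: taken
$t1=M[4]=23
$t1=23+20=43
$t1=M[4]=23
$t1=23|5=23
$t1=M[4]=23
$t1=23&6=6
$t0=4+4=8
$t3=4-1=3
cmp $t3, 0  (cmp 3,0)
bgt L2: taken
$t1=M[8]=21
$t1=21+20=41
$t1=M[8]=21
$t1=21|5=21
$t1=M[8]=21
$t1=21&6=4
$t0=8+4=12
$t3=3-1=2
cmp $t3, 0  (cmp 2,0)
bgt L2: taken
$t1=M[12]=-8
$t1=(-8)+20=12
$t1=M[12]=-8
$t1=(-8)|5=-3
$t1=M[12]=-8
$t1=(-8)&6=0
$t0=12+4=16
$t3=2-1=1
cmp $t3, 0  (cmp 1,0)
bgt L2: taken
$t1=M[16]=15
$t1=15+20=35
$t1=M[16]=15
$t1=15|5=15
$t1=M[16]=15
$t1=15&6=6
$t0=16+4=20
$t3=1-1=0
cmp $t3, 0  (cmp 0,0)
bgt L2: not taken
sw $t1, (4) → M[4]=6
halt.

6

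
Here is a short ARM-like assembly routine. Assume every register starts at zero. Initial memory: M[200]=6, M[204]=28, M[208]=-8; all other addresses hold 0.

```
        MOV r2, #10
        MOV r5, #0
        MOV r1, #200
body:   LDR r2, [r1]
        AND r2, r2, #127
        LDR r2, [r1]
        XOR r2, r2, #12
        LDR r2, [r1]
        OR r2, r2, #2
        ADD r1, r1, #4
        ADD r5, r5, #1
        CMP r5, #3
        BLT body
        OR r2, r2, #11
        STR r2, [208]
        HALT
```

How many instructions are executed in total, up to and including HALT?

MOV r2, #10 → r2=10
MOV r5, #0 → r5=0
MOV r1, #200 → r1=200
LDR r2, [r1] → r2=M[200]=6
AND r2, r2, #127 → r2=6&127=6
LDR r2, [r1] → r2=M[200]=6
XOR r2, r2, #12 → r2=6^12=10
LDR r2, [r1] → r2=M[200]=6
OR r2, r2, #2 → r2=6|2=6
ADD r1, r1, #4 → r1=200+4=204
ADD r5, r5, #1 → r5=0+1=1
CMP r5, #3  (cmp 1,3)
BLT body: taken
LDR r2, [r1] → r2=M[204]=28
AND r2, r2, #127 → r2=28&127=28
LDR r2, [r1] → r2=M[204]=28
XOR r2, r2, #12 → r2=28^12=16
LDR r2, [r1] → r2=M[204]=28
OR r2, r2, #2 → r2=28|2=30
ADD r1, r1, #4 → r1=204+4=208
ADD r5, r5, #1 → r5=1+1=2
CMP r5, #3  (cmp 2,3)
BLT body: taken
LDR r2, [r1] → r2=M[208]=-8
AND r2, r2, #127 → r2=(-8)&127=120
LDR r2, [r1] → r2=M[208]=-8
XOR r2, r2, #12 → r2=(-8)^12=-12
LDR r2, [r1] → r2=M[208]=-8
OR r2, r2, #2 → r2=(-8)|2=-6
ADD r1, r1, #4 → r1=208+4=212
ADD r5, r5, #1 → r5=2+1=3
CMP r5, #3  (cmp 3,3)
BLT body: not taken
OR r2, r2, #11 → r2=(-6)|11=-5
STR r2, [208] → M[208]=-5
halt.
Total executed instructions: 36.

36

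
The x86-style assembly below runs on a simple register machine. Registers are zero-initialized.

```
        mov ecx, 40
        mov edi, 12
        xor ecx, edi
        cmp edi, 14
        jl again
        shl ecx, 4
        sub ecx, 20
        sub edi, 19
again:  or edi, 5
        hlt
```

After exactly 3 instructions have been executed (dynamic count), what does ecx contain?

36

ecx=40
edi=12
ecx=40^12=36
After step 3: ecx = 36.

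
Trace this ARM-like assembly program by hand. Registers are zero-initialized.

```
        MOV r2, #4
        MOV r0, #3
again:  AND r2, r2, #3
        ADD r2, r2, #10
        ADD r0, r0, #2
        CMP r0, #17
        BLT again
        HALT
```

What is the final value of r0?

after MOV r2, #4: r2=4
after MOV r0, #3: r0=3
after AND r2, r2, #3: r2=4&3=0
after ADD r2, r2, #10: r2=0+10=10
after ADD r0, r0, #2: r0=3+2=5
CMP r0, #17  (cmp 5,17)
BLT again: taken
after AND r2, r2, #3: r2=10&3=2
after ADD r2, r2, #10: r2=2+10=12
after ADD r0, r0, #2: r0=5+2=7
CMP r0, #17  (cmp 7,17)
BLT again: taken
after AND r2, r2, #3: r2=12&3=0
after ADD r2, r2, #10: r2=0+10=10
after ADD r0, r0, #2: r0=7+2=9
CMP r0, #17  (cmp 9,17)
BLT again: taken
after AND r2, r2, #3: r2=10&3=2
after ADD r2, r2, #10: r2=2+10=12
after ADD r0, r0, #2: r0=9+2=11
CMP r0, #17  (cmp 11,17)
BLT again: taken
after AND r2, r2, #3: r2=12&3=0
after ADD r2, r2, #10: r2=0+10=10
after ADD r0, r0, #2: r0=11+2=13
CMP r0, #17  (cmp 13,17)
BLT again: taken
after AND r2, r2, #3: r2=10&3=2
after ADD r2, r2, #10: r2=2+10=12
after ADD r0, r0, #2: r0=13+2=15
CMP r0, #17  (cmp 15,17)
BLT again: taken
after AND r2, r2, #3: r2=12&3=0
after ADD r2, r2, #10: r2=0+10=10
after ADD r0, r0, #2: r0=15+2=17
CMP r0, #17  (cmp 17,17)
BLT again: not taken
halt.

17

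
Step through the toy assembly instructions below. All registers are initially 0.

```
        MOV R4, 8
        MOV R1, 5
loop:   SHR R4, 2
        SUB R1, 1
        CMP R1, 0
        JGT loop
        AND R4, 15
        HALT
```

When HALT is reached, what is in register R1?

0

after MOV R4, 8: R4=8
after MOV R1, 5: R1=5
after SHR R4, 2: R4=8>>2=2
after SUB R1, 1: R1=5-1=4
CMP R1, 0  (cmp 4,0)
JGT loop: taken
after SHR R4, 2: R4=2>>2=0
after SUB R1, 1: R1=4-1=3
CMP R1, 0  (cmp 3,0)
JGT loop: taken
after SHR R4, 2: R4=0>>2=0
after SUB R1, 1: R1=3-1=2
CMP R1, 0  (cmp 2,0)
JGT loop: taken
after SHR R4, 2: R4=0>>2=0
after SUB R1, 1: R1=2-1=1
CMP R1, 0  (cmp 1,0)
JGT loop: taken
after SHR R4, 2: R4=0>>2=0
after SUB R1, 1: R1=1-1=0
CMP R1, 0  (cmp 0,0)
JGT loop: not taken
after AND R4, 15: R4=0&15=0
halt.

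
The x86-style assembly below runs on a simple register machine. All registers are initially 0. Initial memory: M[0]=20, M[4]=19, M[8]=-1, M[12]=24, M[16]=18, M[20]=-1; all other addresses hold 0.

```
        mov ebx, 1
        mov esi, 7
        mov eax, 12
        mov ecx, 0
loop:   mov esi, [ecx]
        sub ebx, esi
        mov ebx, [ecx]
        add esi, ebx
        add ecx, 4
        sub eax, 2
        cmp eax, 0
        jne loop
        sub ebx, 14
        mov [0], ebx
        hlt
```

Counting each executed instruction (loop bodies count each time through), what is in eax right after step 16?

10

mov ebx, 1 → ebx=1
mov esi, 7 → esi=7
mov eax, 12 → eax=12
mov ecx, 0 → ecx=0
mov esi, [ecx] → esi=M[0]=20
sub ebx, esi → ebx=1-20=-19
mov ebx, [ecx] → ebx=M[0]=20
add esi, ebx → esi=20+20=40
add ecx, 4 → ecx=0+4=4
sub eax, 2 → eax=12-2=10
cmp eax, 0  (cmp 10,0)
jne loop: taken
mov esi, [ecx] → esi=M[4]=19
sub ebx, esi → ebx=20-19=1
mov ebx, [ecx] → ebx=M[4]=19
add esi, ebx → esi=19+19=38
After step 16: eax = 10.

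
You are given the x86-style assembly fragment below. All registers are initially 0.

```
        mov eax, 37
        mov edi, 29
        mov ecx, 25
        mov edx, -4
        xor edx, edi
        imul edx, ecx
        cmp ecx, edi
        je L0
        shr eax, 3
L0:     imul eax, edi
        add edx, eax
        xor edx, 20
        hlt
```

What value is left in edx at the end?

eax=37
edi=29
ecx=25
edx=-4
edx=(-4)^29=-31
edx=(-31)*25=-775
cmp ecx, edi  (cmp 25,29)
je L0: not taken
eax=37>>3=4
eax=4*29=116
edx=(-775)+116=-659
edx=(-659)^20=-647
halt.

-647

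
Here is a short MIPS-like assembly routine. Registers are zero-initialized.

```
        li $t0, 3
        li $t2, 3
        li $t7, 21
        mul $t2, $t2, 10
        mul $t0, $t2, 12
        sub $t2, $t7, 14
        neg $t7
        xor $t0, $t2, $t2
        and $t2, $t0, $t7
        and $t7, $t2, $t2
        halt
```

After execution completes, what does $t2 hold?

after li $t0, 3: $t0=3
after li $t2, 3: $t2=3
after li $t7, 21: $t7=21
after mul $t2, $t2, 10: $t2=3*10=30
after mul $t0, $t2, 12: $t0=30*12=360
after sub $t2, $t7, 14: $t2=21-14=7
after neg $t7: $t7=-(21)=-21
after xor $t0, $t2, $t2: $t0=7^7=0
after and $t2, $t0, $t7: $t2=0&(-21)=0
after and $t7, $t2, $t2: $t7=0&0=0
halt.

0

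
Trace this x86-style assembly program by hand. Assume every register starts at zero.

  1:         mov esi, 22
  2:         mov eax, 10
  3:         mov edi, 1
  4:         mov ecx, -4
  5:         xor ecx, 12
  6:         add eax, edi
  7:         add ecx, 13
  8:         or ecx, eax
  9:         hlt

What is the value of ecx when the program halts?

esi=22
eax=10
edi=1
ecx=-4
ecx=(-4)^12=-16
eax=10+1=11
ecx=(-16)+13=-3
ecx=(-3)|11=-1
halt.

-1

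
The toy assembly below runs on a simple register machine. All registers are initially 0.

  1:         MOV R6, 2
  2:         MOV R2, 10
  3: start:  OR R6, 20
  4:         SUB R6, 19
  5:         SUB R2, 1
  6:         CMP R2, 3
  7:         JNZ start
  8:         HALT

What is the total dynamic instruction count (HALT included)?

38

after MOV R6, 2: R6=2
after MOV R2, 10: R2=10
after OR R6, 20: R6=2|20=22
after SUB R6, 19: R6=22-19=3
after SUB R2, 1: R2=10-1=9
CMP R2, 3  (cmp 9,3)
JNZ start: taken
after OR R6, 20: R6=3|20=23
after SUB R6, 19: R6=23-19=4
after SUB R2, 1: R2=9-1=8
CMP R2, 3  (cmp 8,3)
JNZ start: taken
after OR R6, 20: R6=4|20=20
after SUB R6, 19: R6=20-19=1
after SUB R2, 1: R2=8-1=7
CMP R2, 3  (cmp 7,3)
JNZ start: taken
after OR R6, 20: R6=1|20=21
after SUB R6, 19: R6=21-19=2
after SUB R2, 1: R2=7-1=6
CMP R2, 3  (cmp 6,3)
JNZ start: taken
after OR R6, 20: R6=2|20=22
after SUB R6, 19: R6=22-19=3
after SUB R2, 1: R2=6-1=5
CMP R2, 3  (cmp 5,3)
JNZ start: taken
after OR R6, 20: R6=3|20=23
after SUB R6, 19: R6=23-19=4
after SUB R2, 1: R2=5-1=4
CMP R2, 3  (cmp 4,3)
JNZ start: taken
after OR R6, 20: R6=4|20=20
after SUB R6, 19: R6=20-19=1
after SUB R2, 1: R2=4-1=3
CMP R2, 3  (cmp 3,3)
JNZ start: not taken
halt.
Total executed instructions: 38.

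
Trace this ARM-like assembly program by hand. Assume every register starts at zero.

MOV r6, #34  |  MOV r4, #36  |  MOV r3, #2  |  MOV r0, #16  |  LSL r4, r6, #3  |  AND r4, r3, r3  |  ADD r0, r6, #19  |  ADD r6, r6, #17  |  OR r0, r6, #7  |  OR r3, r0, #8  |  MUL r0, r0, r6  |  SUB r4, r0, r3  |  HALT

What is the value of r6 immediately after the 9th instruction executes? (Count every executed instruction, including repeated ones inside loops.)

51

after MOV r6, #34: r6=34
after MOV r4, #36: r4=36
after MOV r3, #2: r3=2
after MOV r0, #16: r0=16
after LSL r4, r6, #3: r4=34<<3=272
after AND r4, r3, r3: r4=2&2=2
after ADD r0, r6, #19: r0=34+19=53
after ADD r6, r6, #17: r6=34+17=51
after OR r0, r6, #7: r0=51|7=55
After step 9: r6 = 51.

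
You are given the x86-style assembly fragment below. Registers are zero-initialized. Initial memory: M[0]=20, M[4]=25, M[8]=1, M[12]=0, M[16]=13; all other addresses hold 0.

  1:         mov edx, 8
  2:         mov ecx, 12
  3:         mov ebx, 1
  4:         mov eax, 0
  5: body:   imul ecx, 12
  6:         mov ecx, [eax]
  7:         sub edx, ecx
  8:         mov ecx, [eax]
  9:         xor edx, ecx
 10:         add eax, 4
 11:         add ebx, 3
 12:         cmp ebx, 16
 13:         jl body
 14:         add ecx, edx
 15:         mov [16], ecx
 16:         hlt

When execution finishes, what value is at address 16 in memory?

mov edx, 8 → edx=8
mov ecx, 12 → ecx=12
mov ebx, 1 → ebx=1
mov eax, 0 → eax=0
imul ecx, 12 → ecx=12*12=144
mov ecx, [eax] → ecx=M[0]=20
sub edx, ecx → edx=8-20=-12
mov ecx, [eax] → ecx=M[0]=20
xor edx, ecx → edx=(-12)^20=-32
add eax, 4 → eax=0+4=4
add ebx, 3 → ebx=1+3=4
cmp ebx, 16  (cmp 4,16)
jl body: taken
imul ecx, 12 → ecx=20*12=240
mov ecx, [eax] → ecx=M[4]=25
sub edx, ecx → edx=(-32)-25=-57
mov ecx, [eax] → ecx=M[4]=25
xor edx, ecx → edx=(-57)^25=-34
add eax, 4 → eax=4+4=8
add ebx, 3 → ebx=4+3=7
cmp ebx, 16  (cmp 7,16)
jl body: taken
imul ecx, 12 → ecx=25*12=300
mov ecx, [eax] → ecx=M[8]=1
sub edx, ecx → edx=(-34)-1=-35
mov ecx, [eax] → ecx=M[8]=1
xor edx, ecx → edx=(-35)^1=-36
add eax, 4 → eax=8+4=12
add ebx, 3 → ebx=7+3=10
cmp ebx, 16  (cmp 10,16)
jl body: taken
imul ecx, 12 → ecx=1*12=12
mov ecx, [eax] → ecx=M[12]=0
sub edx, ecx → edx=(-36)-0=-36
mov ecx, [eax] → ecx=M[12]=0
xor edx, ecx → edx=(-36)^0=-36
add eax, 4 → eax=12+4=16
add ebx, 3 → ebx=10+3=13
cmp ebx, 16  (cmp 13,16)
jl body: taken
imul ecx, 12 → ecx=0*12=0
mov ecx, [eax] → ecx=M[16]=13
sub edx, ecx → edx=(-36)-13=-49
mov ecx, [eax] → ecx=M[16]=13
xor edx, ecx → edx=(-49)^13=-62
add eax, 4 → eax=16+4=20
add ebx, 3 → ebx=13+3=16
cmp ebx, 16  (cmp 16,16)
jl body: not taken
add ecx, edx → ecx=13+(-62)=-49
mov [16], ecx → M[16]=-49
halt.

-49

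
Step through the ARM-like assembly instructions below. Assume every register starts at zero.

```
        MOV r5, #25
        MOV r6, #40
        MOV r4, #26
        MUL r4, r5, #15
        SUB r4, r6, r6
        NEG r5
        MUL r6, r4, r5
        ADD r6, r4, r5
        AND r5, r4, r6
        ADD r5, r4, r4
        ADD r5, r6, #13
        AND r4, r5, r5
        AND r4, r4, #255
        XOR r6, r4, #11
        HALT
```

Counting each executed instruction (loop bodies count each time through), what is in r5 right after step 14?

-12

MOV r5, #25 → r5=25
MOV r6, #40 → r6=40
MOV r4, #26 → r4=26
MUL r4, r5, #15 → r4=25*15=375
SUB r4, r6, r6 → r4=40-40=0
NEG r5 → r5=-(25)=-25
MUL r6, r4, r5 → r6=0*(-25)=0
ADD r6, r4, r5 → r6=0+(-25)=-25
AND r5, r4, r6 → r5=0&(-25)=0
ADD r5, r4, r4 → r5=0+0=0
ADD r5, r6, #13 → r5=(-25)+13=-12
AND r4, r5, r5 → r4=(-12)&(-12)=-12
AND r4, r4, #255 → r4=(-12)&255=244
XOR r6, r4, #11 → r6=244^11=255
After step 14: r5 = -12.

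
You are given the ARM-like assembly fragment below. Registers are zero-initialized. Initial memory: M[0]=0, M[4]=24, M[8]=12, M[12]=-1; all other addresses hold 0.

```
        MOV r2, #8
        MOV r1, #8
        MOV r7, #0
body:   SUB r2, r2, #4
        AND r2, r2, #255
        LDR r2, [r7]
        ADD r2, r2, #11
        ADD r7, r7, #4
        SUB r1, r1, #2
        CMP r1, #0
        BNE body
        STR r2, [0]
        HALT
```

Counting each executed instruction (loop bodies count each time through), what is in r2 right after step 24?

MOV r2, #8 → r2=8
MOV r1, #8 → r1=8
MOV r7, #0 → r7=0
SUB r2, r2, #4 → r2=8-4=4
AND r2, r2, #255 → r2=4&255=4
LDR r2, [r7] → r2=M[0]=0
ADD r2, r2, #11 → r2=0+11=11
ADD r7, r7, #4 → r7=0+4=4
SUB r1, r1, #2 → r1=8-2=6
CMP r1, #0  (cmp 6,0)
BNE body: taken
SUB r2, r2, #4 → r2=11-4=7
AND r2, r2, #255 → r2=7&255=7
LDR r2, [r7] → r2=M[4]=24
ADD r2, r2, #11 → r2=24+11=35
ADD r7, r7, #4 → r7=4+4=8
SUB r1, r1, #2 → r1=6-2=4
CMP r1, #0  (cmp 4,0)
BNE body: taken
SUB r2, r2, #4 → r2=35-4=31
AND r2, r2, #255 → r2=31&255=31
LDR r2, [r7] → r2=M[8]=12
ADD r2, r2, #11 → r2=12+11=23
ADD r7, r7, #4 → r7=8+4=12
After step 24: r2 = 23.

23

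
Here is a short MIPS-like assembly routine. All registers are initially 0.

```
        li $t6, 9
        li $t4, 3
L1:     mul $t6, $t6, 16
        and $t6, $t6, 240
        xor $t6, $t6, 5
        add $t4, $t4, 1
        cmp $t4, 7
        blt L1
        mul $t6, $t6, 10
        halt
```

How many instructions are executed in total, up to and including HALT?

$t6=9
$t4=3
$t6=9*16=144
$t6=144&240=144
$t6=144^5=149
$t4=3+1=4
cmp $t4, 7  (cmp 4,7)
blt L1: taken
$t6=149*16=2384
$t6=2384&240=80
$t6=80^5=85
$t4=4+1=5
cmp $t4, 7  (cmp 5,7)
blt L1: taken
$t6=85*16=1360
$t6=1360&240=80
$t6=80^5=85
$t4=5+1=6
cmp $t4, 7  (cmp 6,7)
blt L1: taken
$t6=85*16=1360
$t6=1360&240=80
$t6=80^5=85
$t4=6+1=7
cmp $t4, 7  (cmp 7,7)
blt L1: not taken
$t6=85*10=850
halt.
Total executed instructions: 28.

28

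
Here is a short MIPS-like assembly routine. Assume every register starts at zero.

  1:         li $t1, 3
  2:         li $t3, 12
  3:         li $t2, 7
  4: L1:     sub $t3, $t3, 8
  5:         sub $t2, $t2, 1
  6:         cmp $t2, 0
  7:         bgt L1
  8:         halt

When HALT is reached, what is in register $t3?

li $t1, 3 → $t1=3
li $t3, 12 → $t3=12
li $t2, 7 → $t2=7
sub $t3, $t3, 8 → $t3=12-8=4
sub $t2, $t2, 1 → $t2=7-1=6
cmp $t2, 0  (cmp 6,0)
bgt L1: taken
sub $t3, $t3, 8 → $t3=4-8=-4
sub $t2, $t2, 1 → $t2=6-1=5
cmp $t2, 0  (cmp 5,0)
bgt L1: taken
sub $t3, $t3, 8 → $t3=(-4)-8=-12
sub $t2, $t2, 1 → $t2=5-1=4
cmp $t2, 0  (cmp 4,0)
bgt L1: taken
sub $t3, $t3, 8 → $t3=(-12)-8=-20
sub $t2, $t2, 1 → $t2=4-1=3
cmp $t2, 0  (cmp 3,0)
bgt L1: taken
sub $t3, $t3, 8 → $t3=(-20)-8=-28
sub $t2, $t2, 1 → $t2=3-1=2
cmp $t2, 0  (cmp 2,0)
bgt L1: taken
sub $t3, $t3, 8 → $t3=(-28)-8=-36
sub $t2, $t2, 1 → $t2=2-1=1
cmp $t2, 0  (cmp 1,0)
bgt L1: taken
sub $t3, $t3, 8 → $t3=(-36)-8=-44
sub $t2, $t2, 1 → $t2=1-1=0
cmp $t2, 0  (cmp 0,0)
bgt L1: not taken
halt.

-44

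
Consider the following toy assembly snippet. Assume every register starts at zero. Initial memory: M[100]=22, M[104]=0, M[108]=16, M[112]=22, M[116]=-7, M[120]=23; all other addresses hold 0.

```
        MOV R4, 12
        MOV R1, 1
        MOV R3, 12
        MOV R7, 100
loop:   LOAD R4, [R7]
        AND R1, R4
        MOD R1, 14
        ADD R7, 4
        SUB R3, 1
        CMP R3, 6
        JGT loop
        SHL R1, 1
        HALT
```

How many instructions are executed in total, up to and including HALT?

MOV R4, 12 → R4=12
MOV R1, 1 → R1=1
MOV R3, 12 → R3=12
MOV R7, 100 → R7=100
LOAD R4, [R7] → R4=M[100]=22
AND R1, R4 → R1=1&22=0
MOD R1, 14 → R1=0%14=0
ADD R7, 4 → R7=100+4=104
SUB R3, 1 → R3=12-1=11
CMP R3, 6  (cmp 11,6)
JGT loop: taken
LOAD R4, [R7] → R4=M[104]=0
AND R1, R4 → R1=0&0=0
MOD R1, 14 → R1=0%14=0
ADD R7, 4 → R7=104+4=108
SUB R3, 1 → R3=11-1=10
CMP R3, 6  (cmp 10,6)
JGT loop: taken
LOAD R4, [R7] → R4=M[108]=16
AND R1, R4 → R1=0&16=0
MOD R1, 14 → R1=0%14=0
ADD R7, 4 → R7=108+4=112
SUB R3, 1 → R3=10-1=9
CMP R3, 6  (cmp 9,6)
JGT loop: taken
LOAD R4, [R7] → R4=M[112]=22
AND R1, R4 → R1=0&22=0
MOD R1, 14 → R1=0%14=0
ADD R7, 4 → R7=112+4=116
SUB R3, 1 → R3=9-1=8
CMP R3, 6  (cmp 8,6)
JGT loop: taken
LOAD R4, [R7] → R4=M[116]=-7
AND R1, R4 → R1=0&(-7)=0
MOD R1, 14 → R1=0%14=0
ADD R7, 4 → R7=116+4=120
SUB R3, 1 → R3=8-1=7
CMP R3, 6  (cmp 7,6)
JGT loop: taken
LOAD R4, [R7] → R4=M[120]=23
AND R1, R4 → R1=0&23=0
MOD R1, 14 → R1=0%14=0
ADD R7, 4 → R7=120+4=124
SUB R3, 1 → R3=7-1=6
CMP R3, 6  (cmp 6,6)
JGT loop: not taken
SHL R1, 1 → R1=0<<1=0
halt.
Total executed instructions: 48.

48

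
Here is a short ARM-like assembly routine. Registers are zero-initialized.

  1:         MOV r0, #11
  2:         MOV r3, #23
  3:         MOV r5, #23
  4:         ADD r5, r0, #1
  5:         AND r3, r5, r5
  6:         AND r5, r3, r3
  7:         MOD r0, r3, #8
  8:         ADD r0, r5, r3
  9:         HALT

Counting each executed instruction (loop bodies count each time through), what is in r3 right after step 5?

12

MOV r0, #11 → r0=11
MOV r3, #23 → r3=23
MOV r5, #23 → r5=23
ADD r5, r0, #1 → r5=11+1=12
AND r3, r5, r5 → r3=12&12=12
After step 5: r3 = 12.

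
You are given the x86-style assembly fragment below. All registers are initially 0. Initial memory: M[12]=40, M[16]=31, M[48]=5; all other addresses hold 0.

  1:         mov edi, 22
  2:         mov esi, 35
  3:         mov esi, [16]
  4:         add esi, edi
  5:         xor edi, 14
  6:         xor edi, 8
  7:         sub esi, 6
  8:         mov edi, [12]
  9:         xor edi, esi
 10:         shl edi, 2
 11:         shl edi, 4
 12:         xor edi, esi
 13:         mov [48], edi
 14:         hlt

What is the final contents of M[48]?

495

mov edi, 22 → edi=22
mov esi, 35 → esi=35
mov esi, [16] → esi=M[16]=31
add esi, edi → esi=31+22=53
xor edi, 14 → edi=22^14=24
xor edi, 8 → edi=24^8=16
sub esi, 6 → esi=53-6=47
mov edi, [12] → edi=M[12]=40
xor edi, esi → edi=40^47=7
shl edi, 2 → edi=7<<2=28
shl edi, 4 → edi=28<<4=448
xor edi, esi → edi=448^47=495
mov [48], edi → M[48]=495
halt.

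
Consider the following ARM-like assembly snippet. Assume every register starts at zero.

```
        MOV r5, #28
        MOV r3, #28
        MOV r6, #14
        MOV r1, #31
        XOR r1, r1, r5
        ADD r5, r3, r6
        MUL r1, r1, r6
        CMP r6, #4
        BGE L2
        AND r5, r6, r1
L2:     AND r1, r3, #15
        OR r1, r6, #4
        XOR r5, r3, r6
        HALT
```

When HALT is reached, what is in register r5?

MOV r5, #28 → r5=28
MOV r3, #28 → r3=28
MOV r6, #14 → r6=14
MOV r1, #31 → r1=31
XOR r1, r1, r5 → r1=31^28=3
ADD r5, r3, r6 → r5=28+14=42
MUL r1, r1, r6 → r1=3*14=42
CMP r6, #4  (cmp 14,4)
BGE L2: taken
AND r1, r3, #15 → r1=28&15=12
OR r1, r6, #4 → r1=14|4=14
XOR r5, r3, r6 → r5=28^14=18
halt.

18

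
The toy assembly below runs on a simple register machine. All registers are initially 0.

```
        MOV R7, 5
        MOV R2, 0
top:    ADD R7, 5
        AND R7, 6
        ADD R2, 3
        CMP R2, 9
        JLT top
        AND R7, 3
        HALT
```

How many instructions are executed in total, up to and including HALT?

19

R7=5
R2=0
R7=5+5=10
R7=10&6=2
R2=0+3=3
CMP R2, 9  (cmp 3,9)
JLT top: taken
R7=2+5=7
R7=7&6=6
R2=3+3=6
CMP R2, 9  (cmp 6,9)
JLT top: taken
R7=6+5=11
R7=11&6=2
R2=6+3=9
CMP R2, 9  (cmp 9,9)
JLT top: not taken
R7=2&3=2
halt.
Total executed instructions: 19.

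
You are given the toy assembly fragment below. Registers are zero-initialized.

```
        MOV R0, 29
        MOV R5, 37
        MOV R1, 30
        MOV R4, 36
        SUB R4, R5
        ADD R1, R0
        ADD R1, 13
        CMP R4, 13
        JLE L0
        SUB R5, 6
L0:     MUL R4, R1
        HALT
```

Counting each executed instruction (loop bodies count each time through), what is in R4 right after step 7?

after MOV R0, 29: R0=29
after MOV R5, 37: R5=37
after MOV R1, 30: R1=30
after MOV R4, 36: R4=36
after SUB R4, R5: R4=36-37=-1
after ADD R1, R0: R1=30+29=59
after ADD R1, 13: R1=59+13=72
After step 7: R4 = -1.

-1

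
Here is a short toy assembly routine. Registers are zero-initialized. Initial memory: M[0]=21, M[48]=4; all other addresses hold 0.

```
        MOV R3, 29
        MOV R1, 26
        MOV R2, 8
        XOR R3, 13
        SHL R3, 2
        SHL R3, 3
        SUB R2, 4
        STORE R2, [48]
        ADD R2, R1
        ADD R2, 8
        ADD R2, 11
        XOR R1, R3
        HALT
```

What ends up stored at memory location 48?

MOV R3, 29 → R3=29
MOV R1, 26 → R1=26
MOV R2, 8 → R2=8
XOR R3, 13 → R3=29^13=16
SHL R3, 2 → R3=16<<2=64
SHL R3, 3 → R3=64<<3=512
SUB R2, 4 → R2=8-4=4
STORE R2, [48] → M[48]=4
ADD R2, R1 → R2=4+26=30
ADD R2, 8 → R2=30+8=38
ADD R2, 11 → R2=38+11=49
XOR R1, R3 → R1=26^512=538
halt.

4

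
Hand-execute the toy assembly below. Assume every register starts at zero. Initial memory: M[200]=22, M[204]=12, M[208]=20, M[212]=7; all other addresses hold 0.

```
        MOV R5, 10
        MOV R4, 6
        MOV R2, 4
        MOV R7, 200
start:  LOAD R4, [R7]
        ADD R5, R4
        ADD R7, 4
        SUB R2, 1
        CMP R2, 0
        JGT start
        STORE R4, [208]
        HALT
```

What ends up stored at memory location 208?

after MOV R5, 10: R5=10
after MOV R4, 6: R4=6
after MOV R2, 4: R2=4
after MOV R7, 200: R7=200
after LOAD R4, [R7]: R4=M[200]=22
after ADD R5, R4: R5=10+22=32
after ADD R7, 4: R7=200+4=204
after SUB R2, 1: R2=4-1=3
CMP R2, 0  (cmp 3,0)
JGT start: taken
after LOAD R4, [R7]: R4=M[204]=12
after ADD R5, R4: R5=32+12=44
after ADD R7, 4: R7=204+4=208
after SUB R2, 1: R2=3-1=2
CMP R2, 0  (cmp 2,0)
JGT start: taken
after LOAD R4, [R7]: R4=M[208]=20
after ADD R5, R4: R5=44+20=64
after ADD R7, 4: R7=208+4=212
after SUB R2, 1: R2=2-1=1
CMP R2, 0  (cmp 1,0)
JGT start: taken
after LOAD R4, [R7]: R4=M[212]=7
after ADD R5, R4: R5=64+7=71
after ADD R7, 4: R7=212+4=216
after SUB R2, 1: R2=1-1=0
CMP R2, 0  (cmp 0,0)
JGT start: not taken
STORE R4, [208] → M[208]=7
halt.

7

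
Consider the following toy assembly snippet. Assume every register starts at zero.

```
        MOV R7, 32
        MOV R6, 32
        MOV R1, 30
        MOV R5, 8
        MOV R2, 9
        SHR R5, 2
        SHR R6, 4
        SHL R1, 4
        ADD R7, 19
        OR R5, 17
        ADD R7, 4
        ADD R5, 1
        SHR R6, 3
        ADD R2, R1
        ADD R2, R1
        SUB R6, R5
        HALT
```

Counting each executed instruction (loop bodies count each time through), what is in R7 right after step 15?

MOV R7, 32 → R7=32
MOV R6, 32 → R6=32
MOV R1, 30 → R1=30
MOV R5, 8 → R5=8
MOV R2, 9 → R2=9
SHR R5, 2 → R5=8>>2=2
SHR R6, 4 → R6=32>>4=2
SHL R1, 4 → R1=30<<4=480
ADD R7, 19 → R7=32+19=51
OR R5, 17 → R5=2|17=19
ADD R7, 4 → R7=51+4=55
ADD R5, 1 → R5=19+1=20
SHR R6, 3 → R6=2>>3=0
ADD R2, R1 → R2=9+480=489
ADD R2, R1 → R2=489+480=969
After step 15: R7 = 55.

55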